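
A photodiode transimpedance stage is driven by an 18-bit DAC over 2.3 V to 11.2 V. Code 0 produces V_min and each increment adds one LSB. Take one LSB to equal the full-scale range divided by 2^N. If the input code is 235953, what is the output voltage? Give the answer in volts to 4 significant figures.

Span: 11.2 V − (2.3 V) = 8.9 V. LSB = 8.9 V / 2^18.
V_out = 2.3 + 235953 × (8.9/262144) V
      = 2.3 V + 8.01079 V = 10.3108 V.

10.31 V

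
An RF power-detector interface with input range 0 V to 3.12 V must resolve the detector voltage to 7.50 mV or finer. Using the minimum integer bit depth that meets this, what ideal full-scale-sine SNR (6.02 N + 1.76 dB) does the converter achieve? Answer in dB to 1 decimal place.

V_FS = 3.12 V.
Required number of levels: 3.12/7.50 mV = 416.00; smallest N with 2^N ≥ that is 9.
Ideal SNR at N = 9: 6.02·9 + 1.76 = 55.9 dB.

55.9 dB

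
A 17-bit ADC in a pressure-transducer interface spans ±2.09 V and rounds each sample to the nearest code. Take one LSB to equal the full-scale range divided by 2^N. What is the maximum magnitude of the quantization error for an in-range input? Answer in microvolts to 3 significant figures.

15.9 µV

Span: 2.09 V − (-2.09 V) = 4.18 V.
Step size = 4.18/131072 V = 31.891 µV.
|e|_max = LSB/2 = 15.9 µV.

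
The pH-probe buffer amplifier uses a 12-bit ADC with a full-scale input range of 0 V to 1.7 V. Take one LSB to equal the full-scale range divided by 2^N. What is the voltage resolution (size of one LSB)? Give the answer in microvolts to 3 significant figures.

V_FS = 1.7 V.
There are 2^12 = 4096 steps.
LSB = 1.7 V ÷ 2^12 = 1.7/4096 V = 415 µV.

415 µV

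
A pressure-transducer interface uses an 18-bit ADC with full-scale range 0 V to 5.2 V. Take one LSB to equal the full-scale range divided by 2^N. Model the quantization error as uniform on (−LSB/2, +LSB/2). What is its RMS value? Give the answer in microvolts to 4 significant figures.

Span = 5.2 V.
LSB = 5.2 V / 2^18 = 19.8364 µV.
σ_q = LSB/√12 = 19.8364 µV/3.4641 = 5.726 µV.

5.726 µV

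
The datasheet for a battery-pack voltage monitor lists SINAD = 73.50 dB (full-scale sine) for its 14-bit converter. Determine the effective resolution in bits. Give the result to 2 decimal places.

ENOB = (73.50 − 1.76)/6.02 = 11.9169 bits.

11.92 bits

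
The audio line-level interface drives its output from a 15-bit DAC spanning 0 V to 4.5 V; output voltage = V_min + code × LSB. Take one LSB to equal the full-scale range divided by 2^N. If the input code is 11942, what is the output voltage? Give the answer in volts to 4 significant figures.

1.640 V

Range is 4.5 V. LSB = 4.5 V / 2^15.
V_out = 0 + 11942 × (4.5/32768) V
      = 0 V + 1.63998 V = 1.63998 V.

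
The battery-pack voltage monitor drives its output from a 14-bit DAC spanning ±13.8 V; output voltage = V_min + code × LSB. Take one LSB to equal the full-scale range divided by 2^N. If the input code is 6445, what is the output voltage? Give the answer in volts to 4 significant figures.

Full-scale range = 13.8 V − (-13.8 V) = 27.6 V. LSB = 27.6 V / 2^14.
Output = V_min + (6445/16384) × range = -13.8 + 0.393372 × 27.6 V
      = -13.8 V + 10.8571 V = -2.94294 V.

-2.943 V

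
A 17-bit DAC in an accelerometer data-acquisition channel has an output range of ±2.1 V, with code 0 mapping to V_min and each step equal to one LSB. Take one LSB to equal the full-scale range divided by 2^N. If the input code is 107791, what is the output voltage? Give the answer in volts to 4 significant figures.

Span: 2.1 V − (-2.1 V) = 4.2 V. LSB = 4.2 V / 2^17.
Output = V_min + (107791/131072) × range = -2.1 + 0.822380 × 4.2 V
      = -2.1 V + 3.45400 V = 1.35400 V.

1.354 V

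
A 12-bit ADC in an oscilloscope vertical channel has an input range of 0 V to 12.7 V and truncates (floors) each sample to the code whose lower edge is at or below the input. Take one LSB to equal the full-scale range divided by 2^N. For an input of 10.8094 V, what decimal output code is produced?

3486

Span = 12.7 V. LSB = 12.7 V / 2^12 ≈ 3.101 mV.
code = ⌊(V_in − V_min)/LSB⌋ = ⌊(V_in − V_min) × 2^12 / range⌋
     = ⌊(10.8094 − (0)) × 4096 / 12.7⌋ = ⌊10.8094 × 4096/12.7⌋
     = ⌊3486.244⌋ = 3486.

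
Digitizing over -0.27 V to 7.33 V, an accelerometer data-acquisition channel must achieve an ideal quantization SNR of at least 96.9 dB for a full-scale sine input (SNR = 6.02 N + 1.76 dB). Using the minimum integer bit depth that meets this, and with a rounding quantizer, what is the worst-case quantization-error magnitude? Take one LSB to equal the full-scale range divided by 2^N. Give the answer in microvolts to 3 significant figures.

The full-scale span is 7.33 − (-0.27) = 7.6 V.
Solving 6.02 N ≥ 96.9 − 1.76: N ≥ 15.804. Round up → N = 16.
LSB = 7.6 V ÷ 2^16 = 7.6/65536 V = 115.97 µV.
|e|_max = LSB/2 = 58.0 µV.

58.0 µV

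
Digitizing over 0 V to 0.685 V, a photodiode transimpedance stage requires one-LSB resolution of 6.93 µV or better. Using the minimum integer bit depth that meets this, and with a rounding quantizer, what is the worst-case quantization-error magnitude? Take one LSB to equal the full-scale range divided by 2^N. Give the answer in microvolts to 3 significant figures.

Full-scale range = 0.685 V.
0.685 V / 6.93 µV = 98850. Since 2^16 = 65536 and 2^17 = 131072, N = 17.
LSB = 0.685 V ÷ 2^17 = 0.685/131072 V = 5.2261 µV.
Max error for round-to-nearest is LSB/2 = 2.61 µV.

2.61 µV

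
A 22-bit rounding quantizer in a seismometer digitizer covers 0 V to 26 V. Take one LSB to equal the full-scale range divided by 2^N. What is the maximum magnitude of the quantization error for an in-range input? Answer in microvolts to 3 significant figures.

3.10 µV

Range is 26 V.
One LSB is 26 V / 4194304 = 6.1989 µV.
A rounding quantizer has |error| ≤ LSB/2 = 3.10 µV.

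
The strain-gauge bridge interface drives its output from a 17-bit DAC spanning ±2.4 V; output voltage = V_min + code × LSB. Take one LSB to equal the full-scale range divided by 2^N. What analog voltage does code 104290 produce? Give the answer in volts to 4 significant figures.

1.419 V

The full-scale span is 2.4 − (-2.4) = 4.8 V. LSB = 4.8 V / 2^17.
V_out = V_min + code × LSB = -2.4 V + 104290 × 4.8 V / 131072
      = -2.4 V + 3.81921 V = 1.41921 V.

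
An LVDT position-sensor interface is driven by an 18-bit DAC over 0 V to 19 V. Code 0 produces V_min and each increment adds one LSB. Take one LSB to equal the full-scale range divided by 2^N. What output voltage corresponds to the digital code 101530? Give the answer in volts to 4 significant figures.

V_FS = 19 V. LSB = 19 V / 2^18.
V_out = V_min + code × LSB = 0 V + 101530 × 19 V / 262144
      = 0 + 7.35882 = 7.35882 V.

7.359 V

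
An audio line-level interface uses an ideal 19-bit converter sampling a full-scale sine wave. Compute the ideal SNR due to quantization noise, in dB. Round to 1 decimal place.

116.1 dB

6.02(19) + 1.76 = 114.38 + 1.76 = 116.14 dB.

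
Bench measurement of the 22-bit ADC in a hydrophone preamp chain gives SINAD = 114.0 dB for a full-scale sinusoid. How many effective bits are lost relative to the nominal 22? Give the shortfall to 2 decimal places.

Effective bits = (114.0 − 1.76)/6.02 = 18.6445.
Shortfall = 22 − 18.6445 = 3.3555 bits.

3.36 bits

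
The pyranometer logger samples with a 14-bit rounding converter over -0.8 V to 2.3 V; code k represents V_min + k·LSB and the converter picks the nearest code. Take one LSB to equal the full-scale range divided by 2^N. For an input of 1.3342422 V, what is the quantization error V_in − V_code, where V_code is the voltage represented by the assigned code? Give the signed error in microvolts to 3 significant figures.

−35.1 µV

Range = 2.3 − (-0.8) = 3.1 V. LSB = 3.1 V / 2^14 ≈ 189.2 µV.
(1.3342422 − (-0.8)) / LSB = 2.1342422 × 16384/3.1 = 11279.8143. Nearest integer: k = 11280.
V_code = V_min + k × range/2^14 = -0.8 + 11280 × 3.1/16384 = 1.3342773438 V.
e = 1.3342422 − (1.3342773438) = −35.1 µV.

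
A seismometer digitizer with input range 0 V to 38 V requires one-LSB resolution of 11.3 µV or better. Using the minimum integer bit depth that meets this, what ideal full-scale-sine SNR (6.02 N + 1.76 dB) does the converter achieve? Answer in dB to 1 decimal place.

134.2 dB

Full-scale range = 38 V.
Required number of levels: 38/11.3 µV = 3.3628e6; smallest N with 2^N ≥ that is 22.
6.02(22) + 1.76 = 134.20 dB.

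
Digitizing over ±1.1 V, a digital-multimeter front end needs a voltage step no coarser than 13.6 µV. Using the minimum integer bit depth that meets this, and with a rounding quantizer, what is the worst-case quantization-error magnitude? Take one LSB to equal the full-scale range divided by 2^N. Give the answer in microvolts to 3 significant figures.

The full-scale span is 1.1 − (-1.1) = 2.2 V.
Levels needed ≥ 2.2/13.6 µV = 161800. 2^18 = 262144 suffices, so N_min = 18.
LSB = 2.2 V / 2^18 = 8.3923 µV.
|e|_max = LSB/2 = 4.20 µV.

4.20 µV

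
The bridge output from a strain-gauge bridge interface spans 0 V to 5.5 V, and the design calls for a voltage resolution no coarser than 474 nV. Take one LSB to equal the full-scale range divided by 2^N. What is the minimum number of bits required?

Full-scale range = 5.5 V.
5.5 V / 474 nV = 1.160e7. Since 2^23 = 8388608 and 2^24 = 16777216, N = 24.

24 bits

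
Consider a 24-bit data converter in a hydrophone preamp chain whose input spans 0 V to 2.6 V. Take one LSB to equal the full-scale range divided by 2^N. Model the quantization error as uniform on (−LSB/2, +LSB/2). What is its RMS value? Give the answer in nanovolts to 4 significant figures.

V_FS = 2.6 V.
LSB = 2.6 V ÷ 2^24 = 2.6/16777216 V = 154.972 nV.
σ_q = LSB/√12 = 154.972 nV/3.4641 = 44.74 nV.

44.74 nV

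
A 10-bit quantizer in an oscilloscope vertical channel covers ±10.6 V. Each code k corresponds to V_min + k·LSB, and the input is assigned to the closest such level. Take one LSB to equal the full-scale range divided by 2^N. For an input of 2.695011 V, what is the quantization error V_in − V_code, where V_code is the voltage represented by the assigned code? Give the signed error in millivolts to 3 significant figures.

The full-scale span is 10.6 − (-10.6) = 21.2 V. LSB = 21.2 V / 2^10 ≈ 20.70 mV.
(2.695011 − (-10.6)) / LSB = 13.295011 × 1024/21.2 = 642.1741. Nearest integer: k = 642.
Reconstructed level: -10.6 + 642 × 21.2/1024 V = 2.691406250 V.
e = 2.695011 − (2.691406250) = +3.60 mV.

+3.60 mV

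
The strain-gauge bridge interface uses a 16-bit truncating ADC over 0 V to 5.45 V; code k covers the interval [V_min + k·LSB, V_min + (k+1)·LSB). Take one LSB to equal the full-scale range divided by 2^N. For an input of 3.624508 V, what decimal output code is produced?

43584

V_FS = 5.45 V. LSB = 5.45 V / 2^16 ≈ 83.16 µV.
(V_in − V_min) × 2^16/range = (3.624508 − (0)) × 65536/5.45 = 43584.542.
Floor → code = 43584.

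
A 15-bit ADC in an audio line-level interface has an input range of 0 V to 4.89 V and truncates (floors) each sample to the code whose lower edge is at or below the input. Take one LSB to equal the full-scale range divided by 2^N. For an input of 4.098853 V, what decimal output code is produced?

27466

V_FS = 4.89 V. LSB = 4.89 V / 2^15 ≈ 149.2 µV.
(V_in − V_min) × 2^15/range = (4.098853 − (0)) × 32768/4.89 = 27466.506.
Floor → code = 27466.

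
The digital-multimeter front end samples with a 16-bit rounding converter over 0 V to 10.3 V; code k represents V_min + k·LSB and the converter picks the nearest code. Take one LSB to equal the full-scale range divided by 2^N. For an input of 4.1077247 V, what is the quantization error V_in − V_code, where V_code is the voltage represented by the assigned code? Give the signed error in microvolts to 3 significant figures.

Full-scale range = 10.3 V. LSB = 10.3 V / 2^16 ≈ 157.2 µV.
(V_in − V_min)/LSB = (4.1077247 − (0)) × 65536/10.3 = 26136.2957 → nearest code k = 26136.
Reconstructed level: 0 + 26136 × 10.3/65536 V = 4.1076782227 V.
e = 4.1077247 − (4.1076782227) = +46.5 µV.

+46.5 µV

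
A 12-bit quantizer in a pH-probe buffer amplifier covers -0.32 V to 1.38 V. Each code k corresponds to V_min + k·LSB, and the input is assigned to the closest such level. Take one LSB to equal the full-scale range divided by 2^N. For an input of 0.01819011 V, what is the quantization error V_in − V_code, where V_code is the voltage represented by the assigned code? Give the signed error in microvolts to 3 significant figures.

The full-scale span is 1.38 − (-0.32) = 1.7 V. LSB = 1.7 V / 2^12 ≈ 415.0 µV.
(V_in − V_min)/LSB = (0.01819011 − (-0.32)) × 4096/1.7 = 814.8392 → nearest code k = 815.
V_code = V_min + k × range/2^12 = -0.32 + 815 × 1.7/4096 = 0.01825683594 V.
e = 0.01819011 − (0.01825683594) = −66.7 µV.

−66.7 µV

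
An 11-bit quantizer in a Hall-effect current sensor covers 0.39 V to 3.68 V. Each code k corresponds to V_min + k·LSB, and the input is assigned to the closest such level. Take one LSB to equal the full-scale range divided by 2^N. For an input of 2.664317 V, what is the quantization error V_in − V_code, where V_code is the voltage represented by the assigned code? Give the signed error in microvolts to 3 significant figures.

Full-scale range = 3.68 V − (0.39 V) = 3.29 V. LSB = 3.29 V / 2^11 ≈ 1.606 mV.
(V_in − V_min)/LSB = (2.664317 − (0.39)) × 2048/3.29 = 1415.7451 → nearest code k = 1416.
Reconstructed level: 0.39 + 1416 × 3.29/2048 V = 2.664726563 V.
Error = V_in − V_code = 2.664317 − (2.664726563) = −410 µV.

−410 µV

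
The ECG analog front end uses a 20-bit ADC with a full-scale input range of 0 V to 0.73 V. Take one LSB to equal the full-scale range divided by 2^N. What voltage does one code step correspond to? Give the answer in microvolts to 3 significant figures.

0.696 µV

V_FS = 0.73 V.
There are 2^20 = 1048576 steps.
Step size = 0.73/1048576 V = 0.696 µV.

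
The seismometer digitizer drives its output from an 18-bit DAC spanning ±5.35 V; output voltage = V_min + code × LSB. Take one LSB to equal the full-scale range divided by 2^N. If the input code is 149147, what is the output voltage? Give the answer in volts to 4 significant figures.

0.7378 V

Span: 5.35 V − (-5.35 V) = 10.7 V. LSB = 10.7 V / 2^18.
Output = V_min + (149147/262144) × range = -5.35 + 0.568951 × 10.7 V
      = -5.35 + 6.08777 = 0.737772 V.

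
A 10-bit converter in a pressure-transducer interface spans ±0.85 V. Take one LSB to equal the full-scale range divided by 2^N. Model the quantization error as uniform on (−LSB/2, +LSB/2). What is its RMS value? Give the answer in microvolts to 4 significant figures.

Span: 0.85 V − (-0.85 V) = 1.7 V.
One LSB is 1.7 V / 1024 = 1.66016 mV.
V_rms = LSB/√12 = 1.66016 mV / √12 = 479.2 µV.

479.2 µV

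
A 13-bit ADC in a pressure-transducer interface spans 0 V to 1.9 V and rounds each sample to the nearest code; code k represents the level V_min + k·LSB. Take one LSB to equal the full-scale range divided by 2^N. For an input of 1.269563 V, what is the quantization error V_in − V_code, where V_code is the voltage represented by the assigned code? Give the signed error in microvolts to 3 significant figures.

V_FS = 1.9 V. LSB = 1.9 V / 2^13 ≈ 231.9 µV.
Position in LSBs: (1.269563 − (0)) × 8192/1.9 = 5473.8211; rounding gives k = 5474.
V_code = 0 + (5474/8192) × 1.9 = 1.269604492 V.
V_in − V_code = 1.269563 − (1.269604492) = −41.5 µV.

−41.5 µV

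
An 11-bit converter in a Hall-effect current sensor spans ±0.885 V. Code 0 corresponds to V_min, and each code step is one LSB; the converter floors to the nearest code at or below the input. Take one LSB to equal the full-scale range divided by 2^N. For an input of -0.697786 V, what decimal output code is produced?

Range = 0.885 − (-0.885) = 1.77 V. LSB = 1.77 V / 2^11 ≈ 0.8643 mV.
code = ⌊(V_in − V_min)/LSB⌋ = ⌊(V_in − V_min) × 2^11 / range⌋
     = ⌊(-0.697786 − (-0.885)) × 2048 / 1.77⌋ = ⌊0.187214 × 2048/1.77⌋
     = ⌊216.618⌋ = 216.

216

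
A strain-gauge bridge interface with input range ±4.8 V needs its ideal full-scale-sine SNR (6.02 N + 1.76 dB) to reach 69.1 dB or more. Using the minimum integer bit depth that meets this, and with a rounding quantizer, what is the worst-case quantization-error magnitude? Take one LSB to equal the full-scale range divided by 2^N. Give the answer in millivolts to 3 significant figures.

1.17 mV

Span: 4.8 V − (-4.8 V) = 9.6 V.
6.02 N + 1.76 ≥ 69.1 gives N ≥ 11.186, so the minimum integer is 12.
Step size = 9.6/4096 V = 2.3438 mV.
|e|_max = LSB/2 = 1.17 mV.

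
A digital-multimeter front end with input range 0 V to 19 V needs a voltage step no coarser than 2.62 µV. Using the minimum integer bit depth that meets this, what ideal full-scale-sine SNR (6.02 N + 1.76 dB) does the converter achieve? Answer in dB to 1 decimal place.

140.2 dB

Full-scale range = 19 V.
Required number of levels: 19/2.62 µV = 7.2519e6; smallest N with 2^N ≥ that is 23.
Ideal SNR at N = 23: 6.02·23 + 1.76 = 140.2 dB.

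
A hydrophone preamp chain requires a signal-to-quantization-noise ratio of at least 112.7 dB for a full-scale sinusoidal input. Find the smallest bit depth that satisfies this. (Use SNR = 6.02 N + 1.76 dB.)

19 bits

Required N = ⌈(112.7 − 1.76)/6.02⌉ = ⌈18.429⌉ = 19.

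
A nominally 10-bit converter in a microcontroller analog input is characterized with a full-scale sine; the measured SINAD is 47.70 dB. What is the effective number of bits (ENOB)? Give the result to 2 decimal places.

7.63 bits

(47.70 − 1.76) / 6.02 = 45.94/6.02 = 7.6312 effective bits.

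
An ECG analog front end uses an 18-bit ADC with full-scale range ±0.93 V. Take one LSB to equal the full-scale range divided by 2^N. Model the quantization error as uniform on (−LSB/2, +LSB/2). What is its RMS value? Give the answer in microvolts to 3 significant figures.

Span: 0.93 V − (-0.93 V) = 1.86 V.
LSB = 1.86 V ÷ 2^18 = 1.86/262144 V = 7.0953 µV.
σ_q = LSB/√12 = 7.0953 µV/3.4641 = 2.05 µV.

2.05 µV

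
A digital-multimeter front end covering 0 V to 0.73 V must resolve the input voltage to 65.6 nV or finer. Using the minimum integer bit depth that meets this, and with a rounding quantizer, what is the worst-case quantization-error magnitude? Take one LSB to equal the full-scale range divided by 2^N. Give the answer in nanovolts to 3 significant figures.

21.8 nV

V_FS = 0.73 V.
Required number of levels: 0.73/65.6 nV = 1.1128e7; smallest N with 2^N ≥ that is 24.
LSB = 0.73 V / 2^24 = 43.511 nV.
Max error for round-to-nearest is LSB/2 = 21.8 nV.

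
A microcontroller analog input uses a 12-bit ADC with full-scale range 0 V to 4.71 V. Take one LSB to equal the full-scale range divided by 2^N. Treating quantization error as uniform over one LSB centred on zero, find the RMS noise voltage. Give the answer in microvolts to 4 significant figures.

V_FS = 4.71 V.
One LSB is 4.71 V / 4096 = 1.14990 mV.
V_rms = LSB/√12 = 1.14990 mV / √12 = 331.9 µV.

331.9 µV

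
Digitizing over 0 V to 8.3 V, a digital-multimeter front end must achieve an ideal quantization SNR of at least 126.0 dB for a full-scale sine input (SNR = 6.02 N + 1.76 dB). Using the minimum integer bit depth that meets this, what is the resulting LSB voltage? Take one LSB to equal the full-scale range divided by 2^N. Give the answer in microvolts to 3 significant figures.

3.96 µV

Full-scale range = 8.3 V.
Solving 6.02 N ≥ 126.0 − 1.76: N ≥ 20.638. Round up → N = 21.
Step size = 8.3/2097152 V = 3.96 µV.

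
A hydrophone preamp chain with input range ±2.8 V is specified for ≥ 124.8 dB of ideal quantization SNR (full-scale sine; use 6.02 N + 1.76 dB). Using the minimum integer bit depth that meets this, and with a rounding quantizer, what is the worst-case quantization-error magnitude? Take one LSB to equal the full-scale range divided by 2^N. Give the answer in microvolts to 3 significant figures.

1.34 µV

Span: 2.8 V − (-2.8 V) = 5.6 V.
N ≥ (124.8 − 1.76)/6.02 = 20.439 → N_min = 21.
LSB = 5.6 V ÷ 2^21 = 5.6/2097152 V = 2.6703 µV.
Half an LSB is 1.34 µV.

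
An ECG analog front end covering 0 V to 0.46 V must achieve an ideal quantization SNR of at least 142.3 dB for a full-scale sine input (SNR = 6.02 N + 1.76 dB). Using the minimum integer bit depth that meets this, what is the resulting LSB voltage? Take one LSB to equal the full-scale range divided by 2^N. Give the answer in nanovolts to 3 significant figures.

Full-scale range = 0.46 V.
N ≥ (142.3 − 1.76)/6.02 = 23.346 → N_min = 24.
LSB = 0.46 V ÷ 2^24 = 0.46/16777216 V = 27.4 nV.

27.4 nV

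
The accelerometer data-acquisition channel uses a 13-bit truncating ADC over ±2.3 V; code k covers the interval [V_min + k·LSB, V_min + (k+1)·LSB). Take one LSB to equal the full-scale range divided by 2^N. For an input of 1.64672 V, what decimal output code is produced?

7028

Full-scale range = 2.3 V − (-2.3 V) = 4.6 V. LSB = 4.6 V / 2^13 ≈ 0.5615 mV.
(V_in − V_min) × 2^13/range = (1.64672 − (-2.3)) × 8192/4.6 = 7028.594.
Floor → code = 7028.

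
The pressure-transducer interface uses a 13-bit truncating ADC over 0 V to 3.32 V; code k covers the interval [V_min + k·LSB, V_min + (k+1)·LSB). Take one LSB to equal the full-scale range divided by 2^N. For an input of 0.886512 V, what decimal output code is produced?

2187

V_FS = 3.32 V. LSB = 3.32 V / 2^13 ≈ 405.3 µV.
(V_in − V_min) × 2^13/range = (0.886512 − (0)) × 8192/3.32 = 2187.442.
Floor → code = 2187.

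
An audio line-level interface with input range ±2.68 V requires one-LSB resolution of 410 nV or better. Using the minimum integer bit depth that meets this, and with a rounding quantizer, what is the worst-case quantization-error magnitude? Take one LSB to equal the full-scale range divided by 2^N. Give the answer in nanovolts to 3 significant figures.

160 nV

Range = 2.68 − (-2.68) = 5.36 V.
5.36 V / 410 nV = 1.307e7. Since 2^23 = 8388608 and 2^24 = 16777216, N = 24.
Step size = 5.36/16777216 V = 319.48 nV.
|e|_max = LSB/2 = 160 nV.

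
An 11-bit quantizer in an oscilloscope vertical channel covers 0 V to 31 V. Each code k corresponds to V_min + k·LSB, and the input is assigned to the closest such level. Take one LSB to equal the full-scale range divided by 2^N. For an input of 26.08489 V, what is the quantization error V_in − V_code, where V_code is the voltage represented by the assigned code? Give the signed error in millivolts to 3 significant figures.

+4.32 mV

V_FS = 31 V. LSB = 31 V / 2^11 ≈ 15.14 mV.
(V_in − V_min)/LSB = (26.08489 − (0)) × 2048/31 = 1723.2856 → nearest code k = 1723.
V_code = 0 + (1723/2048) × 31 = 26.08056641 V.
e = 26.08489 − (26.08056641) = +4.32 mV.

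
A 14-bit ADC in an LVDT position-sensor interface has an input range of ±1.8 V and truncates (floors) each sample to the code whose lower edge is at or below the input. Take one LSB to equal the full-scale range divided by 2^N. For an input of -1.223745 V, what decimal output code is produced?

Full-scale range = 1.8 V − (-1.8 V) = 3.6 V. LSB = 3.6 V / 2^14 ≈ 219.7 µV.
(V_in − V_min) × 2^14/range = (-1.223745 − (-1.8)) × 16384/3.6 = 2622.601.
Floor → code = 2622.

2622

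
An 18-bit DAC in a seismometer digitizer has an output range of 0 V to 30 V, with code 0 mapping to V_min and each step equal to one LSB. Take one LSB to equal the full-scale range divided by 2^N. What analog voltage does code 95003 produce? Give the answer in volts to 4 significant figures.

Full-scale range = 30 V. LSB = 30 V / 2^18.
V_out = V_min + code × LSB = 0 V + 95003 × 30 V / 262144
      = 0 V + 10.8722 V = 10.8722 V.

10.87 V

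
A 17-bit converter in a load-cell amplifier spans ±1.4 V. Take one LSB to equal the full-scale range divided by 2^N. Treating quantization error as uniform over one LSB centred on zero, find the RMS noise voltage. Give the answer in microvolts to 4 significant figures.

6.167 µV

Range = 1.4 − (-1.4) = 2.8 V.
LSB = 2.8 V / 2^17 = 21.3623 µV.
RMS of a uniform error over width LSB is LSB/√12 = 6.167 µV.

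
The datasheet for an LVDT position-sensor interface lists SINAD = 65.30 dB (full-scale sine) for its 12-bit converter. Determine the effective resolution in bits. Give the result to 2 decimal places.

10.55 bits

ENOB = (SINAD − 1.76) / 6.02 = (65.30 − 1.76) / 6.02 = 63.54 / 6.02 = 10.5548.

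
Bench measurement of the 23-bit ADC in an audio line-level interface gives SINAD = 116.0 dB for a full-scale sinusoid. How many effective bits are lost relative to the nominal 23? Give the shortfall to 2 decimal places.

Effective bits = (116.0 − 1.76)/6.02 = 18.9767.
23 − 18.9767 = 4.02 bits below nominal.

4.02 bits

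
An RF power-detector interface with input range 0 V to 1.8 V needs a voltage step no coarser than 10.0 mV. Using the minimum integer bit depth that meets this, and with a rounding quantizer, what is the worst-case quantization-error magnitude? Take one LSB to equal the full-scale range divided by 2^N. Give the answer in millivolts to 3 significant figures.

3.52 mV

Span = 1.8 V.
1.8 V / 10.0 mV = 180.0. Since 2^7 = 128 and 2^8 = 256, N = 8.
LSB = 1.8 V ÷ 2^8 = 1.8/256 V = 7.0313 mV.
Half an LSB is 3.52 mV.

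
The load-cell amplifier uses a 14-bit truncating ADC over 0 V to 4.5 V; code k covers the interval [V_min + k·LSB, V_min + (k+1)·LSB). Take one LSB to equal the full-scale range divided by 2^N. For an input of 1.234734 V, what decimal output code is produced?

4495

Range is 4.5 V. LSB = 4.5 V / 2^14 ≈ 274.7 µV.
code = ⌊(V_in − V_min)/LSB⌋ = ⌊(V_in − V_min) × 2^14 / range⌋
     = ⌊(1.234734 − (0)) × 16384 / 4.5⌋ = ⌊1.234734 × 16384/4.5⌋
     = ⌊4495.529⌋ = 4495.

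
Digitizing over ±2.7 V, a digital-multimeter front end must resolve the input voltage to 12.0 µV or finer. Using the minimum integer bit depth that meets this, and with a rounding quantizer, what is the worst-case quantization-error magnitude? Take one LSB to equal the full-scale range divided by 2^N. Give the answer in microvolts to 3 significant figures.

5.15 µV

Span: 2.7 V − (-2.7 V) = 5.4 V.
Required number of levels: 5.4/12.0 µV = 450000; smallest N with 2^N ≥ that is 19.
Step size = 5.4/524288 V = 10.300 µV.
|e|_max = LSB/2 = 5.15 µV.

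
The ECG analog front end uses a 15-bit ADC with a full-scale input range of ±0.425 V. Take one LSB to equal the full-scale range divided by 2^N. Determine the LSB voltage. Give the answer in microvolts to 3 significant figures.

25.9 µV

Span: 0.425 V − (-0.425 V) = 0.85 V.
Number of codes = 2^15 = 32768.
LSB = 0.85 V / 2^15 = 25.9 µV.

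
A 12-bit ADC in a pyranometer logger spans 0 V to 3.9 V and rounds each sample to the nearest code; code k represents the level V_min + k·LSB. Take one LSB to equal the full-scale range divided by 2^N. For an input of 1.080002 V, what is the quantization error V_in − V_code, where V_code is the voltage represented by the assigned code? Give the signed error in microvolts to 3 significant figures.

Full-scale range = 3.9 V. LSB = 3.9 V / 2^12 ≈ 0.9521 mV.
Position in LSBs: (1.080002 − (0)) × 4096/3.9 = 1134.2790; rounding gives k = 1134.
V_code = 0 + (1134/4096) × 3.9 = 1.079736328 V.
Error = V_in − V_code = 1.080002 − (1.079736328) = +266 µV.

+266 µV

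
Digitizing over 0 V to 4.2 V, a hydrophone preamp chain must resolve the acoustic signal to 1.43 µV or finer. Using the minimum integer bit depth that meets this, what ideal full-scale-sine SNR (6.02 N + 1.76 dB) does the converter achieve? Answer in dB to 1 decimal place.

134.2 dB

Range is 4.2 V.
Required number of levels: 4.2/1.43 µV = 2.9371e6; smallest N with 2^N ≥ that is 22.
SNR = 6.02 × 22 + 1.76 = 134.20 dB.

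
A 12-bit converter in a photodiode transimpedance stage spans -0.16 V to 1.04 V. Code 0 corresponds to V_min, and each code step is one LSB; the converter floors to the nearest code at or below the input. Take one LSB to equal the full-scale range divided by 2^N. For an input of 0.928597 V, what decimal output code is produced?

3715

Span: 1.04 V − (-0.16 V) = 1.2 V. LSB = 1.2 V / 2^12 ≈ 293.0 µV.
V_in − V_min = 0.928597 − (-0.16) = 1.088597 V.
Divide by LSB: 1.088597 × 4096/1.2 = 3715.7444.
Truncating gives code 3715.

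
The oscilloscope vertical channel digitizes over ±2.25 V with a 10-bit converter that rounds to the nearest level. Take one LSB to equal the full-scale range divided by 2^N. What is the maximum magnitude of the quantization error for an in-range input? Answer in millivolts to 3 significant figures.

Full-scale range = 2.25 V − (-2.25 V) = 4.5 V.
Step size = 4.5/1024 V = 4.3945 mV.
|e|_max = LSB/2 = 2.20 mV.

2.20 mV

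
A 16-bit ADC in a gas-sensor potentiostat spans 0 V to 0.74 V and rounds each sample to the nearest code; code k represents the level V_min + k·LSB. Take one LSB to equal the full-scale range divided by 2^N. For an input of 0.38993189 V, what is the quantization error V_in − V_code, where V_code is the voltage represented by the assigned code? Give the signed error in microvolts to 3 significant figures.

+2.39 µV

Range is 0.74 V. LSB = 0.74 V / 2^16 ≈ 11.29 µV.
(0.38993189 − (0)) / LSB = 0.38993189 × 65536/0.74 = 34533.2113. Nearest integer: k = 34533.
Reconstructed level: 0 + 34533 × 0.74/65536 V = 0.38992950439 V.
e = 0.38993189 − (0.38992950439) = +2.39 µV.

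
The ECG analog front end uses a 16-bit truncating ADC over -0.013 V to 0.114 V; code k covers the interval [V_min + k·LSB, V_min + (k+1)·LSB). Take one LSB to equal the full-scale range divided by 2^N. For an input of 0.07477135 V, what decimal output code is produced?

Full-scale range = 0.114 V − (-0.013 V) = 0.127 V. LSB = 0.127 V / 2^16 ≈ 1.938 µV.
V_in − V_min = 0.07477135 − (-0.013) = 0.08777135 V.
Divide by LSB: 0.08777135 × 65536/0.127 = 45292.7811.
Truncating gives code 45292.

45292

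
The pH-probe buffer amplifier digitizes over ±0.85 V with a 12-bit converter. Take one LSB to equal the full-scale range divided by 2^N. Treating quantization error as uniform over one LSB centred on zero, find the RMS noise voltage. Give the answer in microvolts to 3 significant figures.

120 µV

Span: 0.85 V − (-0.85 V) = 1.7 V.
One LSB is 1.7 V / 4096 = 415.04 µV.
RMS of a uniform error over width LSB is LSB/√12 = 120 µV.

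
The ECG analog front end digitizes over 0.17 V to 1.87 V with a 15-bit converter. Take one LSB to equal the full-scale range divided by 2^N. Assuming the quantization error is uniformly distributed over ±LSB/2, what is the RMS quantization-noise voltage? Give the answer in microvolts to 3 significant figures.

Span: 1.87 V − (0.17 V) = 1.7 V.
LSB = 1.7 V / 2^15 = 51.880 µV.
RMS of a uniform error over width LSB is LSB/√12 = 15.0 µV.

15.0 µV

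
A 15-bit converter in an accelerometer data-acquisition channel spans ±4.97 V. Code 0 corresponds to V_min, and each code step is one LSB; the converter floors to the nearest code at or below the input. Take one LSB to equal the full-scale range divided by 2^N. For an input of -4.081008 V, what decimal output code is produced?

The full-scale span is 4.97 − (-4.97) = 9.94 V. LSB = 9.94 V / 2^15 ≈ 303.3 µV.
(V_in − V_min) × 2^15/range = (-4.081008 − (-4.97)) × 32768/9.94 = 2930.633.
Floor → code = 2930.

2930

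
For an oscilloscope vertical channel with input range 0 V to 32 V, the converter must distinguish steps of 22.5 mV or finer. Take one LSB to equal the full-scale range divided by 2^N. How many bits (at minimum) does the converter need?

11 bits

V_FS = 32 V.
32 V / 22.5 mV = 1422. Since 2^10 = 1024 and 2^11 = 2048, N = 11.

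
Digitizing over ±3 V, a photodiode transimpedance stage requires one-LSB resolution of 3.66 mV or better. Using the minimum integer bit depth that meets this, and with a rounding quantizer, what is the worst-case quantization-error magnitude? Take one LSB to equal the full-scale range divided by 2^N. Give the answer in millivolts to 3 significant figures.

Full-scale range = 3 V − (-3 V) = 6 V.
Levels needed ≥ 6/3.66 mV = 1639. 2^11 = 2048 suffices, so N_min = 11.
LSB = 6 V / 2^11 = 2.9297 mV.
|e|_max = LSB/2 = 1.46 mV.

1.46 mV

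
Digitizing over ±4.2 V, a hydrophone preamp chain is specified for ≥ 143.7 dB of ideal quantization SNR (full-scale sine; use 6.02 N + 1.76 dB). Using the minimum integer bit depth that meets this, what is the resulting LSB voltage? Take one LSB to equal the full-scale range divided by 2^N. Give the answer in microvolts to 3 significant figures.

Range = 4.2 − (-4.2) = 8.4 V.
Required N = ⌈(143.7 − 1.76)/6.02⌉ = ⌈23.578⌉ = 24.
LSB = 8.4 V ÷ 2^24 = 8.4/16777216 V = 0.501 µV.

0.501 µV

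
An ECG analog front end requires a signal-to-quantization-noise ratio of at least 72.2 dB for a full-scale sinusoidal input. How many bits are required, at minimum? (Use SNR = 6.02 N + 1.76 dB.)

12 bits

6.02 N + 1.76 ≥ 72.2 gives N ≥ 11.701, so the minimum integer is 12.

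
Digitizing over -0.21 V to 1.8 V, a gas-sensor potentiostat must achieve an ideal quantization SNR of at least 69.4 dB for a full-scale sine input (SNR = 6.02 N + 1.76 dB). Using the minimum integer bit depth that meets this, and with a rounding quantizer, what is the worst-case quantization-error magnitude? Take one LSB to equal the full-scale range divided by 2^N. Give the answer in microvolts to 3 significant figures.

Full-scale range = 1.8 V − (-0.21 V) = 2.01 V.
N ≥ (69.4 − 1.76)/6.02 = 11.236 → N_min = 12.
One LSB is 2.01 V / 4096 = 490.72 µV.
Half an LSB is 245 µV.

245 µV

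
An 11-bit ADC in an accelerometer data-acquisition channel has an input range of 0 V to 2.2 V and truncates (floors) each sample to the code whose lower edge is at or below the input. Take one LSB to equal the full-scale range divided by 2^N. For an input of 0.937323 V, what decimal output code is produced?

Range is 2.2 V. LSB = 2.2 V / 2^11 ≈ 1.074 mV.
code = ⌊(V_in − V_min)/LSB⌋ = ⌊(V_in − V_min) × 2^11 / range⌋
     = ⌊(0.937323 − (0)) × 2048 / 2.2⌋ = ⌊0.937323 × 2048/2.2⌋
     = ⌊872.563⌋ = 872.

872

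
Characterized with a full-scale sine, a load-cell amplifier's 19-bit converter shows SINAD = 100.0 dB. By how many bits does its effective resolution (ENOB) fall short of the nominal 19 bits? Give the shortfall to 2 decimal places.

2.68 bits

Effective bits = (100.0 − 1.76)/6.02 = 16.3189.
Shortfall = 19 − 16.3189 = 2.6811 bits.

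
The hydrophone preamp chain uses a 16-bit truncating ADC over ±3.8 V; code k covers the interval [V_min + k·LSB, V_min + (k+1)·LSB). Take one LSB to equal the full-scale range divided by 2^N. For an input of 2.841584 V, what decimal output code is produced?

57271

Full-scale range = 3.8 V − (-3.8 V) = 7.6 V. LSB = 7.6 V / 2^16 ≈ 116.0 µV.
(V_in − V_min) × 2^16/range = (2.841584 − (-3.8)) × 65536/7.6 = 57271.428.
Floor → code = 57271.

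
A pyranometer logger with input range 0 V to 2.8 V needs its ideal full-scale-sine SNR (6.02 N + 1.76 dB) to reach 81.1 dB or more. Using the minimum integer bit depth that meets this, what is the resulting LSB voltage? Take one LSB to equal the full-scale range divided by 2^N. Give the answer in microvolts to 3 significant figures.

171 µV

V_FS = 2.8 V.
N ≥ (81.1 − 1.76)/6.02 = 13.179 → N_min = 14.
LSB = 2.8 V ÷ 2^14 = 2.8/16384 V = 171 µV.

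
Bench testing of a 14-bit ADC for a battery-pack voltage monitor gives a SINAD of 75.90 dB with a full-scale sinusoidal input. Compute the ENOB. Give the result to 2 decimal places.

12.32 bits

Inverting SNR = 6.02 N + 1.76: N_eff = (75.90 − 1.76)/6.02 = 12.3156.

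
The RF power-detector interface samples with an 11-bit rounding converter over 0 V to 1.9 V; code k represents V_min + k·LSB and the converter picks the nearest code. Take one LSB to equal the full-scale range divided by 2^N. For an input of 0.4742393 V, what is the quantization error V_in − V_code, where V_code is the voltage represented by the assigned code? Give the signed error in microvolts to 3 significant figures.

+167 µV

V_FS = 1.9 V. LSB = 1.9 V / 2^11 ≈ 0.9277 mV.
Position in LSBs: (0.4742393 − (0)) × 2048/1.9 = 511.1800; rounding gives k = 511.
V_code = 0 + (511/2048) × 1.9 = 0.4740722656 V.
e = 0.4742393 − (0.4740722656) = +167 µV.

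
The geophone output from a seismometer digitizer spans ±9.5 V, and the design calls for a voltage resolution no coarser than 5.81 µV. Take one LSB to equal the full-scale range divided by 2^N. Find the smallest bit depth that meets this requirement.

22 bits

Range = 9.5 − (-9.5) = 19 V.
Required number of levels: 19/5.81 µV = 3.2702e6; smallest N with 2^N ≥ that is 22.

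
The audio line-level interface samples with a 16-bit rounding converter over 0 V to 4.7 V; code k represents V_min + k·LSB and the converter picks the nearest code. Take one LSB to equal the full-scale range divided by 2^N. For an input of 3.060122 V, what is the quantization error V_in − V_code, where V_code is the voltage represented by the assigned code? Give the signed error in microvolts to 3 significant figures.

Span = 4.7 V. LSB = 4.7 V / 2^16 ≈ 71.72 µV.
(3.060122 − (0)) / LSB = 3.060122 × 65536/4.7 = 42669.8203. Nearest integer: k = 42670.
V_code = V_min + k × range/2^16 = 0 + 42670 × 4.7/65536 = 3.0601348877 V.
e = 3.060122 − (3.0601348877) = −12.9 µV.

−12.9 µV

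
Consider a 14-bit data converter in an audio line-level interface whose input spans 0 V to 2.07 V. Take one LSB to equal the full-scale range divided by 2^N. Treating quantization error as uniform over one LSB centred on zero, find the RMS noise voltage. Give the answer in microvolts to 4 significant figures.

Full-scale range = 2.07 V.
LSB = 2.07 V / 2^14 = 126.343 µV.
For a uniform distribution on [−LSB/2, +LSB/2], V_rms = LSB/√12 = 126.343 µV/3.4641 = 36.47 µV.

36.47 µV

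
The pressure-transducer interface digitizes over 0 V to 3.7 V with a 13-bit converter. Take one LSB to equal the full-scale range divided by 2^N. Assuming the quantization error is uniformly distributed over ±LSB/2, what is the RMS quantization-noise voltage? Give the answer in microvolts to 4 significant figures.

130.4 µV

Full-scale range = 3.7 V.
LSB = 3.7 V ÷ 2^13 = 3.7/8192 V = 451.660 µV.
RMS of a uniform error over width LSB is LSB/√12 = 130.4 µV.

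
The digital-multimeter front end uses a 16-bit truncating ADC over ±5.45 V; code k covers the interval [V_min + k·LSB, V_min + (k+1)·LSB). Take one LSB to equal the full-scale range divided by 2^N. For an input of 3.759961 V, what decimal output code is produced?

55374

Range = 5.45 − (-5.45) = 10.9 V. LSB = 10.9 V / 2^16 ≈ 166.3 µV.
(V_in − V_min) × 2^16/range = (3.759961 − (-5.45)) × 65536/10.9 = 55374.679.
Floor → code = 55374.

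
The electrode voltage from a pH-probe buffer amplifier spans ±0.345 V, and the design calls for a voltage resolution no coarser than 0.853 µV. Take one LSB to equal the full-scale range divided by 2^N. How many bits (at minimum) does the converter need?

20 bits

Range = 0.345 − (-0.345) = 0.69 V.
0.69 V / 0.853 µV = 808900. Since 2^19 = 524288 and 2^20 = 1048576, N = 20.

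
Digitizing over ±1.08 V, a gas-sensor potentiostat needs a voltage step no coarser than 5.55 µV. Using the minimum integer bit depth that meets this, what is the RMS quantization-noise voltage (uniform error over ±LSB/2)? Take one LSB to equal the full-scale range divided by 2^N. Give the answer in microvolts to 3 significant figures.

Span: 1.08 V − (-1.08 V) = 2.16 V.
2.16 V / 5.55 µV = 389200. Since 2^18 = 262144 and 2^19 = 524288, N = 19.
One LSB is 2.16 V / 524288 = 4.1199 µV.
RMS noise = LSB/√12 = 1.19 µV.

1.19 µV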